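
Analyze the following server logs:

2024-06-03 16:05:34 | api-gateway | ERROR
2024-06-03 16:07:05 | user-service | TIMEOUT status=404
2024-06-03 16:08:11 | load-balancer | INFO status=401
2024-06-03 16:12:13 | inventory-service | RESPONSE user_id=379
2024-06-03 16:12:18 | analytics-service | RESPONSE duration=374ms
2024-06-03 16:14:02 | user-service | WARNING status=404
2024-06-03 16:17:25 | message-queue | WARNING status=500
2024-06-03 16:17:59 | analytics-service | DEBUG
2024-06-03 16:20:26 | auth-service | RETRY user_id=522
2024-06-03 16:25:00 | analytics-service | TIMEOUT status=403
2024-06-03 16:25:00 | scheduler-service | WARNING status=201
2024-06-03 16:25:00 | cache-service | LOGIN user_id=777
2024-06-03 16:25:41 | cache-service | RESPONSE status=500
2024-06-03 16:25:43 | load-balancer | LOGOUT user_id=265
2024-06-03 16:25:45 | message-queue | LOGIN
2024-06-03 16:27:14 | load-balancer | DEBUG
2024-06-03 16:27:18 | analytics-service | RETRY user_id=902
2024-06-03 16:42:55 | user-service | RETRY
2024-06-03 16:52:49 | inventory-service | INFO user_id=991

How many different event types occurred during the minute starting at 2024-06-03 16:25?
5

To count unique event types:

1. Filter events in the minute starting at 2024-06-03 16:25
2. Extract event types from matching entries
3. Count unique types: 5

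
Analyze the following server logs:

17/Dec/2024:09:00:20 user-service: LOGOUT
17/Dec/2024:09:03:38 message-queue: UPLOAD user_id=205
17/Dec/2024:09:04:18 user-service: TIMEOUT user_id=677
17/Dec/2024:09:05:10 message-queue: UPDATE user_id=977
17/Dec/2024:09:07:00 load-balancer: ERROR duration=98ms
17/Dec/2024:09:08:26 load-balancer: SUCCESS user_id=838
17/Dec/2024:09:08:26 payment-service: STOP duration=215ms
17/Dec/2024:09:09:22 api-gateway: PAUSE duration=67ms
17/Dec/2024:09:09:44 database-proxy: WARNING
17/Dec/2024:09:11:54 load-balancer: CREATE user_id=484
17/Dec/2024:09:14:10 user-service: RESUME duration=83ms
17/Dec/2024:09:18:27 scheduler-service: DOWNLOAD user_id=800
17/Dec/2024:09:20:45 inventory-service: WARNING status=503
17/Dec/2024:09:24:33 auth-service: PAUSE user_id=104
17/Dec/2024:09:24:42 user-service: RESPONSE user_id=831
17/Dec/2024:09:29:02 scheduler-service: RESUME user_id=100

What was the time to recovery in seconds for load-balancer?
86

To calculate recovery time:

1. Find ERROR event for load-balancer: 17/Dec/2024:09:07:00
2. Find next SUCCESS event for load-balancer: 17/Dec/2024:09:08:26
3. Recovery time: 17/Dec/2024:09:08:26 - 17/Dec/2024:09:07:00 = 86 seconds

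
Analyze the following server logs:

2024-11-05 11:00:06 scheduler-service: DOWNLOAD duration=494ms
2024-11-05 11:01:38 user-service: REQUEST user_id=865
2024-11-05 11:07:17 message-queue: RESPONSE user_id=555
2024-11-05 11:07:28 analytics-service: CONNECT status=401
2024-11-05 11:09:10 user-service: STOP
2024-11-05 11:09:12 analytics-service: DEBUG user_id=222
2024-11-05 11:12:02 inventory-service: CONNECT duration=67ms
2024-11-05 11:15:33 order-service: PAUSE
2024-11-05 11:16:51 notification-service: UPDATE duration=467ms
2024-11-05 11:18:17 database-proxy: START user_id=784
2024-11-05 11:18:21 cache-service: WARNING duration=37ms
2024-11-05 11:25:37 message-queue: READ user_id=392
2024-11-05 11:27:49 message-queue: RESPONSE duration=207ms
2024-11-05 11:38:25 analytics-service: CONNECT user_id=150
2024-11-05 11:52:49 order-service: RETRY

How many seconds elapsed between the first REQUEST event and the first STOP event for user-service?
452

To find the time between events:

1. Locate the first REQUEST event for user-service: 2024-11-05 11:01:38
2. Locate the first STOP event for user-service: 2024-11-05 11:09:10
3. Calculate the difference: 2024-11-05 11:09:10 - 2024-11-05 11:01:38 = 452 seconds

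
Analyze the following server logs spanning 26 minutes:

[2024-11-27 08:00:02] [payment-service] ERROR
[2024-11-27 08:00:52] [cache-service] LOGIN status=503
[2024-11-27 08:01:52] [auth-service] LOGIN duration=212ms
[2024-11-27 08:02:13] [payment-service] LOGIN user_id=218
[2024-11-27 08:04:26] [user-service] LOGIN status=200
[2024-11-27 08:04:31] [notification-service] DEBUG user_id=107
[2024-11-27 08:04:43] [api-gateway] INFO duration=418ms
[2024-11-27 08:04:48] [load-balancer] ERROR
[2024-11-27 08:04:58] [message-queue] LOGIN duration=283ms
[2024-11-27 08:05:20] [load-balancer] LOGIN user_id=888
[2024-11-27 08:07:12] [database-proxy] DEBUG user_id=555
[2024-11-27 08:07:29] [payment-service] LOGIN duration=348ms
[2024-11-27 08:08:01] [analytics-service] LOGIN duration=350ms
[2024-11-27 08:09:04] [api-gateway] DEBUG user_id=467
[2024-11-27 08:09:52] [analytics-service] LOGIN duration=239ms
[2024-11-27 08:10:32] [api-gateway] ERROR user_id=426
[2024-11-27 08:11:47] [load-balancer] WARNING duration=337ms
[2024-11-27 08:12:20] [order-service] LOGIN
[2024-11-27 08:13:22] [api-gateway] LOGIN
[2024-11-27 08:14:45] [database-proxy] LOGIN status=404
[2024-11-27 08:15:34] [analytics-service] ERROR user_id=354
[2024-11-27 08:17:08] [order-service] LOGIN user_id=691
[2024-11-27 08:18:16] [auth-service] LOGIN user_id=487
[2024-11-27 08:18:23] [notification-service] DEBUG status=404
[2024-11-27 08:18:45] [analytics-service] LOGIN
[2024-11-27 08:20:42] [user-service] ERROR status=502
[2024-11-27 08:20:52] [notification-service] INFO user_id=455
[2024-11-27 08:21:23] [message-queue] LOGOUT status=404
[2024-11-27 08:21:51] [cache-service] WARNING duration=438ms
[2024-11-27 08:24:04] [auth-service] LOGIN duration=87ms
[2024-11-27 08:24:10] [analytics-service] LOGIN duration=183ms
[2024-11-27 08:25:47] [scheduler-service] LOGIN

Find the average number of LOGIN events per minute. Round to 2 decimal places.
0.69

To calculate the rate:

1. Count total LOGIN events: 18
2. Total time period: 26 minutes
3. Rate = 18 / 26 = 0.69 events per minute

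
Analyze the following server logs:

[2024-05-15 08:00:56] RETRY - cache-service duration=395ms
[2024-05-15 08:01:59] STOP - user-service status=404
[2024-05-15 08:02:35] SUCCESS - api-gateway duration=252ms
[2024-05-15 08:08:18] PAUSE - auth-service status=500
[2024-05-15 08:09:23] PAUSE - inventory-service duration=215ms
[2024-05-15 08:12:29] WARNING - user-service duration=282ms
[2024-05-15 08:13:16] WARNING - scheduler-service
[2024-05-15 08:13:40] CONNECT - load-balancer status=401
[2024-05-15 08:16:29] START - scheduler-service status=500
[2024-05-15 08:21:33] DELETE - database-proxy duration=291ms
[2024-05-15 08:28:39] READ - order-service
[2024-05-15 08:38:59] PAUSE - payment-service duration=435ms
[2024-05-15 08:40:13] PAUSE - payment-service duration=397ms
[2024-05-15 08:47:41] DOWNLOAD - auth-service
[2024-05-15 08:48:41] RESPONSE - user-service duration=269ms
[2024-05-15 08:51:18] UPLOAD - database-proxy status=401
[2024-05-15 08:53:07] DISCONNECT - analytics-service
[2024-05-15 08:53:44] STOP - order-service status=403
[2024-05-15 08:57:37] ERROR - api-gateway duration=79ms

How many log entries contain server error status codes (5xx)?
2

To find matching entries:

1. Pattern to match: server error status codes (5xx)
2. Scan each log entry for the pattern
3. Count matches: 2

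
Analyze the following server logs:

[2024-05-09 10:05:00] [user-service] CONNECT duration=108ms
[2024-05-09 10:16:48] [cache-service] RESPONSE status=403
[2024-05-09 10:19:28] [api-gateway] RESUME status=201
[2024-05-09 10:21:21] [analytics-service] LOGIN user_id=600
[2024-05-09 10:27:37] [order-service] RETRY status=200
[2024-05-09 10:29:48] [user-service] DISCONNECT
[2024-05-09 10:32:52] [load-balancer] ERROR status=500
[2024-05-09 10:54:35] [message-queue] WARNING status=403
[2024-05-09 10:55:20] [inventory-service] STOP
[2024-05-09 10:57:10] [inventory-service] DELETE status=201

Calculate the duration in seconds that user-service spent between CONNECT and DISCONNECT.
1488

To calculate state duration:

1. Find CONNECT event for user-service: 2024-05-09 10:05:00
2. Find DISCONNECT event for user-service: 2024-05-09 10:29:48
3. Calculate duration: 2024-05-09 10:29:48 - 2024-05-09 10:05:00 = 1488 seconds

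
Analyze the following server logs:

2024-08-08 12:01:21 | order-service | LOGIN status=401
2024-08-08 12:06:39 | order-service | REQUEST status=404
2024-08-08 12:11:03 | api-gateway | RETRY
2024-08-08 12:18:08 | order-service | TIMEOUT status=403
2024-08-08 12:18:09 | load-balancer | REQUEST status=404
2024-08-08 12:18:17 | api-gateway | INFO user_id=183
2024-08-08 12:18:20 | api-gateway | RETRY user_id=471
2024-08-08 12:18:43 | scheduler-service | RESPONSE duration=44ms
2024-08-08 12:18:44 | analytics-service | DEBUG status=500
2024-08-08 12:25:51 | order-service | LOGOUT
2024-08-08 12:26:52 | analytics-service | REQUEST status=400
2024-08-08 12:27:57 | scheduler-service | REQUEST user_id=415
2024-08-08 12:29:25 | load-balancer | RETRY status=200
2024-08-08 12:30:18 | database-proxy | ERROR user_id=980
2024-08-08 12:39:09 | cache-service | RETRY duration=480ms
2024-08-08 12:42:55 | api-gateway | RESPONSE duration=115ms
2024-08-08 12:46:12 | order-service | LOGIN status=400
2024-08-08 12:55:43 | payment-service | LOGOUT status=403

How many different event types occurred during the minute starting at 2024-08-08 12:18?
6

To count unique event types:

1. Filter events in the minute starting at 2024-08-08 12:18
2. Extract event types from matching entries
3. Count unique types: 6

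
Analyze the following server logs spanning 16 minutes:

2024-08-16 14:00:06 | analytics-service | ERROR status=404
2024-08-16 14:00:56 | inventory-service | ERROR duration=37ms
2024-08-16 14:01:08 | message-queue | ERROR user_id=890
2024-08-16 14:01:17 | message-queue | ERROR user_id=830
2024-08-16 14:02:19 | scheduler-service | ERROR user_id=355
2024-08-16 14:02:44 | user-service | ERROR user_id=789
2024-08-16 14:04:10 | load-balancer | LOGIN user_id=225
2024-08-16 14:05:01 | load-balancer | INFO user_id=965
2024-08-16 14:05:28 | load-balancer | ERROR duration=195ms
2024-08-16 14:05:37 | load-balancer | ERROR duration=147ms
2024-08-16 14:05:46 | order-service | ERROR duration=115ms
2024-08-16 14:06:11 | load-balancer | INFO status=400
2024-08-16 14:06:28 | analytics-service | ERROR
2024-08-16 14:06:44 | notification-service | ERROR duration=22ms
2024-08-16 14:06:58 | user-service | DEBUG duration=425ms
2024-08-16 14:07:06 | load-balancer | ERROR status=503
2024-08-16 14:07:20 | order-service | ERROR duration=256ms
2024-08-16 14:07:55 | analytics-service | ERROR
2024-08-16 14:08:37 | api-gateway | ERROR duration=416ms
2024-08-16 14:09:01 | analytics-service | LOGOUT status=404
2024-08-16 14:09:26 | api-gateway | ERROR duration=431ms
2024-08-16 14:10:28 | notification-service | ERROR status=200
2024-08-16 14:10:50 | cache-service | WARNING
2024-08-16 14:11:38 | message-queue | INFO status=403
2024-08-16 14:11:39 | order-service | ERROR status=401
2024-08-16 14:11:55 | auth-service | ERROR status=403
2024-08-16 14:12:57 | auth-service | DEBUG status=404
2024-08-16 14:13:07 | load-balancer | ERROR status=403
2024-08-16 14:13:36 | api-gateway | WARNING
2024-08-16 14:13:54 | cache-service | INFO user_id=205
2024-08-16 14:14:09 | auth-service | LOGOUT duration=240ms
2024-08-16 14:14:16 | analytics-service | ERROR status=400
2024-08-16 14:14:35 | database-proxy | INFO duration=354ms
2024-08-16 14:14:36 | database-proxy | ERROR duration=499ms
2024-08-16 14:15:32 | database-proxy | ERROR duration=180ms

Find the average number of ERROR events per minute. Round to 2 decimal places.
1.44

To calculate the rate:

1. Count total ERROR events: 23
2. Total time period: 16 minutes
3. Rate = 23 / 16 = 1.44 events per minute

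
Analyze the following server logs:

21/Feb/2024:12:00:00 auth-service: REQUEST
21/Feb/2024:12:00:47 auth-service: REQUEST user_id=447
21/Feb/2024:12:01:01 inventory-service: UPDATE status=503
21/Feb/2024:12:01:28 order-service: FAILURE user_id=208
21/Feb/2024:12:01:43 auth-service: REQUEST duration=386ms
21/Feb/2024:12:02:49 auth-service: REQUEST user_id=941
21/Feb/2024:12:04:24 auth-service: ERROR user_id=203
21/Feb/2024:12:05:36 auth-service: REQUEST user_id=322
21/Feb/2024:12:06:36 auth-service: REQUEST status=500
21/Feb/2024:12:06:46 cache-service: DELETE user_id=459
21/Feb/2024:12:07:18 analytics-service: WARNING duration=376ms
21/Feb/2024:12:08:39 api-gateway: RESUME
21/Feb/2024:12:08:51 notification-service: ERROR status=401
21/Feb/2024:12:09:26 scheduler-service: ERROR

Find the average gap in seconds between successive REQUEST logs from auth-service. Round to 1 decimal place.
79.2

To calculate average interval:

1. Find all REQUEST events for auth-service in order
2. Calculate time gaps between consecutive events
3. Compute mean of gaps: 396 / 5 = 79.2 seconds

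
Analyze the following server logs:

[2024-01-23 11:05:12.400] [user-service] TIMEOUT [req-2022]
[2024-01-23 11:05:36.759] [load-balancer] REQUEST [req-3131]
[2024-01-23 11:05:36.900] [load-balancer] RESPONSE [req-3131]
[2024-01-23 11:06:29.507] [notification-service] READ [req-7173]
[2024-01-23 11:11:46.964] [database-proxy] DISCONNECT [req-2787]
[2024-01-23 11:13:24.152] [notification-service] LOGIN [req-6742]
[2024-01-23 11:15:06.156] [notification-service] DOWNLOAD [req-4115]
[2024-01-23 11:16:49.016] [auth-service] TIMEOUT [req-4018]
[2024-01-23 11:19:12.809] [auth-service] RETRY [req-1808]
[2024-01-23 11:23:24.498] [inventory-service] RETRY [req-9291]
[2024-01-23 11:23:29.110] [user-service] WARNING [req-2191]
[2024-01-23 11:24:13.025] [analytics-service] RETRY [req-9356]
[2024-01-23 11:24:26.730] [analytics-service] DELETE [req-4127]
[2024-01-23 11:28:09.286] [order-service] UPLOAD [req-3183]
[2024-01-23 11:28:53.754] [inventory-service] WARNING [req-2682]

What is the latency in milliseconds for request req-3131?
141

To calculate latency:

1. Find REQUEST with id req-3131: 2024-01-23 11:05:36.759
2. Find RESPONSE with id req-3131: 2024-01-23 11:05:36.900
3. Latency: 2024-01-23 11:05:36.900 - 2024-01-23 11:05:36.759 = 141ms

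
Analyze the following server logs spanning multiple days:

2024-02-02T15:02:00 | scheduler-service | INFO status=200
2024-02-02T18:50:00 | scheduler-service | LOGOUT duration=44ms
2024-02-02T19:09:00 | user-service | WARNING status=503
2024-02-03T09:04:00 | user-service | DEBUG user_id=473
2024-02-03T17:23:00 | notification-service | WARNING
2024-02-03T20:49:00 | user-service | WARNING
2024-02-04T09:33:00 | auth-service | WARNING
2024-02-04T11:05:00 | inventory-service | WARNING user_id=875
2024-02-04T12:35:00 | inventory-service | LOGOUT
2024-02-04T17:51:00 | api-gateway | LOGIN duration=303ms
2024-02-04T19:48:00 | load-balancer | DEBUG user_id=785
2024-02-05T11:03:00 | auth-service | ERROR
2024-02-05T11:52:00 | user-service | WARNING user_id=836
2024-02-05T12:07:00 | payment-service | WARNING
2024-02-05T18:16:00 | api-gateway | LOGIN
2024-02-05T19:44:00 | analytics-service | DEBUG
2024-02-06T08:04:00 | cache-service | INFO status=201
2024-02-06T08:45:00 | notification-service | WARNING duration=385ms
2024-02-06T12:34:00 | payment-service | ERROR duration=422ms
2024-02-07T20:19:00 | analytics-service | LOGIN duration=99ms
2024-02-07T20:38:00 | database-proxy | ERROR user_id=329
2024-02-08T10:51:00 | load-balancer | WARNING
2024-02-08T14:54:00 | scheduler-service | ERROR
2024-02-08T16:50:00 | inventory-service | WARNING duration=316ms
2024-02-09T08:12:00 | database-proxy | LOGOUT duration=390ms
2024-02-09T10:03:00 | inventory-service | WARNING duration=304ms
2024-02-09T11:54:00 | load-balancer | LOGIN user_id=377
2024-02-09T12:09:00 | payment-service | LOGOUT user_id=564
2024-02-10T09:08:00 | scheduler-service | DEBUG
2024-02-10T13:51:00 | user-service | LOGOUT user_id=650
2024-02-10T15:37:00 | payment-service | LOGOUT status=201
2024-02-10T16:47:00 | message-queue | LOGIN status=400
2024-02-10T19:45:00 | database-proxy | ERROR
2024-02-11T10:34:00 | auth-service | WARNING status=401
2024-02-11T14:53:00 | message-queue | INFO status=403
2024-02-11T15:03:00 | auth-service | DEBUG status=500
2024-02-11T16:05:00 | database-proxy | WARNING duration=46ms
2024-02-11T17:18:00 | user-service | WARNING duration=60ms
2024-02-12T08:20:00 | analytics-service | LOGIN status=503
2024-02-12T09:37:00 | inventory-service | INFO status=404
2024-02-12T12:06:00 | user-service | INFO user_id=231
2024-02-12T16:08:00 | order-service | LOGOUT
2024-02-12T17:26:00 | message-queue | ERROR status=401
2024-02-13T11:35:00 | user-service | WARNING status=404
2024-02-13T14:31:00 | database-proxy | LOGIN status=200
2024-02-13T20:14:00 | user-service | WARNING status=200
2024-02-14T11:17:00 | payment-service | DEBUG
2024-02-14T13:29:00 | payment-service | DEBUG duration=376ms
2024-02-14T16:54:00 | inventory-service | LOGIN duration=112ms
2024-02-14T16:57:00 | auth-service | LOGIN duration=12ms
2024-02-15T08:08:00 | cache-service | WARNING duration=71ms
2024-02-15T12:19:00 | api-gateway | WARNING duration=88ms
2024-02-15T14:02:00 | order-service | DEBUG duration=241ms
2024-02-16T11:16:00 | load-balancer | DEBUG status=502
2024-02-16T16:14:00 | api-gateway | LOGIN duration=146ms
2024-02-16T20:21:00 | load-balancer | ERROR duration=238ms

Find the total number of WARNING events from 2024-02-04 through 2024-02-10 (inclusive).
8

To filter by date range:

1. Date range: 2024-02-04 through 2024-02-10, both dates inclusive
2. Filter for WARNING events whose date falls in this range
3. Count matching events: 8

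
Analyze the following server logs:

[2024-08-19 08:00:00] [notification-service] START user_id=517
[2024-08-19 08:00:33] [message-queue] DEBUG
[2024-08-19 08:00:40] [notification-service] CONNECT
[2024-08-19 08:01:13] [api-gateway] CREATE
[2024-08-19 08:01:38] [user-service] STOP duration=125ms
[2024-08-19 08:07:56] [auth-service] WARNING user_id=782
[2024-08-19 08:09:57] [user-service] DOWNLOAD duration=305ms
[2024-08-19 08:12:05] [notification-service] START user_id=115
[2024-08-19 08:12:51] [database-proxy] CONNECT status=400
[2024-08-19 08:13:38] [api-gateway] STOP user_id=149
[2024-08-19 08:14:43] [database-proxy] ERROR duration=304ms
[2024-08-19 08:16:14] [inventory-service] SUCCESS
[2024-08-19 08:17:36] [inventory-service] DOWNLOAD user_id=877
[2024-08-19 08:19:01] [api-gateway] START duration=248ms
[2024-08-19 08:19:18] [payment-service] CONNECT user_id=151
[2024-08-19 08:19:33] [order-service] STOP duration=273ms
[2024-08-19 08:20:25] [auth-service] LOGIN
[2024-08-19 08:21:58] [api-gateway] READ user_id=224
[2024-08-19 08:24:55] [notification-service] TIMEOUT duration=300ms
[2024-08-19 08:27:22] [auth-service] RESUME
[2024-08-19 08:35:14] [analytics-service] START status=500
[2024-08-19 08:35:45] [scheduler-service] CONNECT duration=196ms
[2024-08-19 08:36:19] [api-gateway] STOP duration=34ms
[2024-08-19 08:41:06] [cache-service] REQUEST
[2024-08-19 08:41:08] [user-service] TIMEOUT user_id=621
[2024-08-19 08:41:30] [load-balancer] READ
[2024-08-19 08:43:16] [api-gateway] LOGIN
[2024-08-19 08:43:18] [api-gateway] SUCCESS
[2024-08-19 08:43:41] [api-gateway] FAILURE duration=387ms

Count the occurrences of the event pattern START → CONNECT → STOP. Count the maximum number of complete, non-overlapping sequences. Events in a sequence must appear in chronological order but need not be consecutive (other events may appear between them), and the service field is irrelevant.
4

To count sequences:

1. Look for pattern: START → CONNECT → STOP
2. Greedily scan the log in chronological order, matching each sequence element in turn (ignoring service)
3. Each time the full pattern completes, increment the count and restart matching from the next event
4. Complete non-overlapping sequences found: 4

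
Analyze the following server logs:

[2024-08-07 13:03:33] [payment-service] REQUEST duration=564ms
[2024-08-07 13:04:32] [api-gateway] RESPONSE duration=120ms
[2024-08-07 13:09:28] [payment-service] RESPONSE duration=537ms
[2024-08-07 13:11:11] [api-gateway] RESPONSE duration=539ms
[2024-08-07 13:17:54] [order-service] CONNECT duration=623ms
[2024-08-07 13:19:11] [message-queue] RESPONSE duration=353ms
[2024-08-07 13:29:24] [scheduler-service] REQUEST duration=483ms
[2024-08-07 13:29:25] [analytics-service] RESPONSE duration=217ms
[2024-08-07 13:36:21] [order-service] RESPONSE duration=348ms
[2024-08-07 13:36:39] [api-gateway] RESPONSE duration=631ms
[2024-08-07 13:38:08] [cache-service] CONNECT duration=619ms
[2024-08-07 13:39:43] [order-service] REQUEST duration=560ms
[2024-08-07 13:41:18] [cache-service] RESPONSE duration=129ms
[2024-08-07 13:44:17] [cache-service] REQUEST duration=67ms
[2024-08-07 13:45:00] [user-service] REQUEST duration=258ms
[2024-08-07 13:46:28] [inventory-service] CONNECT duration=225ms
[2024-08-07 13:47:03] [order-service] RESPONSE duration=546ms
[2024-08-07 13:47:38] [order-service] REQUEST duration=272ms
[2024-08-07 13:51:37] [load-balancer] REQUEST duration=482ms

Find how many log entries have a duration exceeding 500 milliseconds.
8

To count timeouts:

1. Threshold: 500ms
2. Extract duration from each log entry
3. Count entries where duration > 500
4. Timeout count: 8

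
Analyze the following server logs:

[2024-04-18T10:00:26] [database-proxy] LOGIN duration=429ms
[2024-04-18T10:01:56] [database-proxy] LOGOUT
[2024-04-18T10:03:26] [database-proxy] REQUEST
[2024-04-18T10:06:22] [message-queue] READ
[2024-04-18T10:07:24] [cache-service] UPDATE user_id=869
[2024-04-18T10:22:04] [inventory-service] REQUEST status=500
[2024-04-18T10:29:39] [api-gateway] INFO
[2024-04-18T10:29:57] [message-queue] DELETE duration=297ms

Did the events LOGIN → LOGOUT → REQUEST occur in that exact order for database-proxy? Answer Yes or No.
Yes

To verify sequence order:

1. Find all events in sequence LOGIN → LOGOUT → REQUEST for database-proxy
2. Extract their timestamps
3. Check if timestamps are in ascending order
4. Result: Yes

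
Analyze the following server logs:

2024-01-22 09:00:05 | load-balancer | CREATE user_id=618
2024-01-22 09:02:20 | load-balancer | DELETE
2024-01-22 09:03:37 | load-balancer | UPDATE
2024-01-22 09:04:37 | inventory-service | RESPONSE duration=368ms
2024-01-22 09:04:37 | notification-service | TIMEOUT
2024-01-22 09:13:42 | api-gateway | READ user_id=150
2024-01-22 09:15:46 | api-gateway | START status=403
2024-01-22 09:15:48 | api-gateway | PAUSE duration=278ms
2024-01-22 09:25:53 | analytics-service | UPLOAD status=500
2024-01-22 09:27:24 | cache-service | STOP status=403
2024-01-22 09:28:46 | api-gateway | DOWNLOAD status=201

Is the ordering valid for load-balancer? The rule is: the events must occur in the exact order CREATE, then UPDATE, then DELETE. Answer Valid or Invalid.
Invalid

To validate ordering:

1. Required order: CREATE → UPDATE → DELETE
2. Rule: the events must occur in the exact order CREATE, then UPDATE, then DELETE
3. Check actual order of events for load-balancer
4. Result: Invalid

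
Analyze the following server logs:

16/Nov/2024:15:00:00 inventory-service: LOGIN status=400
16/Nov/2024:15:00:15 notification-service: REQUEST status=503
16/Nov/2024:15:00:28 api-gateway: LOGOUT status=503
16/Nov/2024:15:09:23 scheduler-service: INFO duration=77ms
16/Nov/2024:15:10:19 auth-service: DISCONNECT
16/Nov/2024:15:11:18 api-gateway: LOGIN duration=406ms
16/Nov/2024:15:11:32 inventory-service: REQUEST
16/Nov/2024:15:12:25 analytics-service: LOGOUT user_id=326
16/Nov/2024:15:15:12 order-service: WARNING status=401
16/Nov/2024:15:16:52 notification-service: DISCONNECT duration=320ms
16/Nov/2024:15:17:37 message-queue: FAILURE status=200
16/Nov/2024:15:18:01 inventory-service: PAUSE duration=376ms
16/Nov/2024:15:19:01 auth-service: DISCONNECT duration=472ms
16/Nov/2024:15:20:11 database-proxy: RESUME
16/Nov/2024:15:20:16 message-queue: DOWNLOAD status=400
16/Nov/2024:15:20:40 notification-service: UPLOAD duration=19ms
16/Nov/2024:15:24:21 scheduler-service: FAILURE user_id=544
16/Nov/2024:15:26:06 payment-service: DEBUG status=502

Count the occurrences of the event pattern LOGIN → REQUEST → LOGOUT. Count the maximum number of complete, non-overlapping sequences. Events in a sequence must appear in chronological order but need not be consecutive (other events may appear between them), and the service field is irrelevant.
2

To count sequences:

1. Look for pattern: LOGIN → REQUEST → LOGOUT
2. Greedily scan the log in chronological order, matching each sequence element in turn (ignoring service)
3. Each time the full pattern completes, increment the count and restart matching from the next event
4. Complete non-overlapping sequences found: 2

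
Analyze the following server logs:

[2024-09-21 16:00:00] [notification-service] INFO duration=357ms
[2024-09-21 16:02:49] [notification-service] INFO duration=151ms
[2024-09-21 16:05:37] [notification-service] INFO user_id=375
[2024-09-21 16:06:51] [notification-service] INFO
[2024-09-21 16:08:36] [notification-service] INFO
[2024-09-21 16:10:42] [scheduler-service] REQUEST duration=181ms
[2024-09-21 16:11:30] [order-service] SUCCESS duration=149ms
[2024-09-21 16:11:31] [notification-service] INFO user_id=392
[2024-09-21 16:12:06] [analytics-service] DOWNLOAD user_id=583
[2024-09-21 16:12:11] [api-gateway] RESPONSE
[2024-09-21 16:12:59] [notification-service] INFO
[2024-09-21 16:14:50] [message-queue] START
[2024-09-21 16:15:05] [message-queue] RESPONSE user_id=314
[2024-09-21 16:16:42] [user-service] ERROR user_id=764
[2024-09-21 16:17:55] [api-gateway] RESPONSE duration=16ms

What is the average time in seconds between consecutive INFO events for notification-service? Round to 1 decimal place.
129.8

To calculate average interval:

1. Find all INFO events for notification-service in order
2. Calculate time gaps between consecutive events
3. Compute mean of gaps: 779 / 6 = 129.8 seconds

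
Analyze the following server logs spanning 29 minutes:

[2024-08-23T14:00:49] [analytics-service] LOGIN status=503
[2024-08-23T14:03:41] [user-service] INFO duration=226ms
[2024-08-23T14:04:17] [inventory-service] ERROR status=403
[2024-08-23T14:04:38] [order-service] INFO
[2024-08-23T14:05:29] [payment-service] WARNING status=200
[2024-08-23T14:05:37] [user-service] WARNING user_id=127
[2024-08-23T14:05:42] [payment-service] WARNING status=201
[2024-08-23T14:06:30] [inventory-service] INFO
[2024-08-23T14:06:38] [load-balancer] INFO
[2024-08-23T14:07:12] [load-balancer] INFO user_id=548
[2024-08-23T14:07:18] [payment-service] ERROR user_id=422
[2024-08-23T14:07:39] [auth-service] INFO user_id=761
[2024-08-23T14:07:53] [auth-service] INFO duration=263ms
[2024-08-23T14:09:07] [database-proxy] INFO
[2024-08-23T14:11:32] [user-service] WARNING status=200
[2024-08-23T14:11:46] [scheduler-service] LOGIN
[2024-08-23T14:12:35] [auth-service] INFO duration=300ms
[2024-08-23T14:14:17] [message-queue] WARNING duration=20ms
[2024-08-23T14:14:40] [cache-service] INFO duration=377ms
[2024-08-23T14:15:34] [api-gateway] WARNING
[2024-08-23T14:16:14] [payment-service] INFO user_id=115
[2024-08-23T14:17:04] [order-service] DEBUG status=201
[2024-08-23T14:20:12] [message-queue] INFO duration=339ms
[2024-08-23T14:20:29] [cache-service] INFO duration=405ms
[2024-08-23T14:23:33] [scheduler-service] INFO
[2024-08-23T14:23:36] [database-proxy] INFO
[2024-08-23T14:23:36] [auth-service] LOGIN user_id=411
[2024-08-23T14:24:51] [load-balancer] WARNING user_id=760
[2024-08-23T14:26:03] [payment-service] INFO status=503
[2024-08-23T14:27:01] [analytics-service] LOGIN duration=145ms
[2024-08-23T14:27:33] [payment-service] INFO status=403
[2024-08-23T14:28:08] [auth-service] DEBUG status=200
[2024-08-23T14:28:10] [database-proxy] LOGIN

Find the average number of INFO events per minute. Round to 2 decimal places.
0.59

To calculate the rate:

1. Count total INFO events: 17
2. Total time period: 29 minutes
3. Rate = 17 / 29 = 0.59 events per minute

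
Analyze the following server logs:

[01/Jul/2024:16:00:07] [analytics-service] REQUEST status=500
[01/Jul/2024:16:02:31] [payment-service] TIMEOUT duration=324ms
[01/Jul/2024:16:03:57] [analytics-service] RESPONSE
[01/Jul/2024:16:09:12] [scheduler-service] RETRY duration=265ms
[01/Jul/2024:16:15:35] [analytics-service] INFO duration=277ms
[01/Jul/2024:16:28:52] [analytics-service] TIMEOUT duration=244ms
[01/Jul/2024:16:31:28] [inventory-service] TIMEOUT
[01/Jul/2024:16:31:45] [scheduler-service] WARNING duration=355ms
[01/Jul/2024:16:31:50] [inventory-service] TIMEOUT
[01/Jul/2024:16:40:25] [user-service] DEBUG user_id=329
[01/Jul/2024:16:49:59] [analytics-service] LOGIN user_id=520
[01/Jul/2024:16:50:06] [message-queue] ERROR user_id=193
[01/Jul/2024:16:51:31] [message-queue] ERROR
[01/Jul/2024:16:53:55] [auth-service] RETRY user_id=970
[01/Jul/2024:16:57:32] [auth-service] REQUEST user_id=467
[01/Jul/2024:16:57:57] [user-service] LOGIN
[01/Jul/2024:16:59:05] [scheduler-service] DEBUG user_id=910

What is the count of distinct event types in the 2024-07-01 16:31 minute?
2

To count unique event types:

1. Filter events in the minute starting at 2024-07-01 16:31
2. Extract event types from matching entries
3. Count unique types: 2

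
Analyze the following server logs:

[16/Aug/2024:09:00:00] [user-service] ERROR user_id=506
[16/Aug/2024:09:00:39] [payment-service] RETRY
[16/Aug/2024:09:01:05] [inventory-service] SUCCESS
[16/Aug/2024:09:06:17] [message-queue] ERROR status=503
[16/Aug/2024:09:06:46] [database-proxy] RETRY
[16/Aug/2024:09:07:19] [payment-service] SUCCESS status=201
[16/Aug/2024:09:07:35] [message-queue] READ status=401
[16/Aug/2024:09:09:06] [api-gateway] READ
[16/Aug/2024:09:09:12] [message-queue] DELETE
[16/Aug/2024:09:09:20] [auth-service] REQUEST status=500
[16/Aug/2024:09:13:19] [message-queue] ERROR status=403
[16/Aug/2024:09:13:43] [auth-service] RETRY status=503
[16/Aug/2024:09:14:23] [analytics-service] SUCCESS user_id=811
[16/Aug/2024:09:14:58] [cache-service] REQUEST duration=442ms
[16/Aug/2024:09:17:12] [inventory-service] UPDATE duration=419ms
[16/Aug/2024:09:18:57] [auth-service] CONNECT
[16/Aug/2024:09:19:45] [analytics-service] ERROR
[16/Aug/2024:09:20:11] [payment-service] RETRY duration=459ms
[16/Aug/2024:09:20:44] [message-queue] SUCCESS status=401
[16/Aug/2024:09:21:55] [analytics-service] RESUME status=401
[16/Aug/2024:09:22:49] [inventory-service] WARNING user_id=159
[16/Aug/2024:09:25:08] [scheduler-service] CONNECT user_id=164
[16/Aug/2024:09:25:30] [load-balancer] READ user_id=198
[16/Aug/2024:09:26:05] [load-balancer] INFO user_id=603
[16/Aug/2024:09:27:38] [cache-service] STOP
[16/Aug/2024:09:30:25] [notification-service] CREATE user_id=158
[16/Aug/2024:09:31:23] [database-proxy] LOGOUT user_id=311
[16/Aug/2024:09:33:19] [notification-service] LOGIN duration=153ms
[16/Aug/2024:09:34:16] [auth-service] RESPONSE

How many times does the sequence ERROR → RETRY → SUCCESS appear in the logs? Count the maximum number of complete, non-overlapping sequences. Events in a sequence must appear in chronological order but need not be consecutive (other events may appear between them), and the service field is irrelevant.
4

To count sequences:

1. Look for pattern: ERROR → RETRY → SUCCESS
2. Greedily scan the log in chronological order, matching each sequence element in turn (ignoring service)
3. Each time the full pattern completes, increment the count and restart matching from the next event
4. Complete non-overlapping sequences found: 4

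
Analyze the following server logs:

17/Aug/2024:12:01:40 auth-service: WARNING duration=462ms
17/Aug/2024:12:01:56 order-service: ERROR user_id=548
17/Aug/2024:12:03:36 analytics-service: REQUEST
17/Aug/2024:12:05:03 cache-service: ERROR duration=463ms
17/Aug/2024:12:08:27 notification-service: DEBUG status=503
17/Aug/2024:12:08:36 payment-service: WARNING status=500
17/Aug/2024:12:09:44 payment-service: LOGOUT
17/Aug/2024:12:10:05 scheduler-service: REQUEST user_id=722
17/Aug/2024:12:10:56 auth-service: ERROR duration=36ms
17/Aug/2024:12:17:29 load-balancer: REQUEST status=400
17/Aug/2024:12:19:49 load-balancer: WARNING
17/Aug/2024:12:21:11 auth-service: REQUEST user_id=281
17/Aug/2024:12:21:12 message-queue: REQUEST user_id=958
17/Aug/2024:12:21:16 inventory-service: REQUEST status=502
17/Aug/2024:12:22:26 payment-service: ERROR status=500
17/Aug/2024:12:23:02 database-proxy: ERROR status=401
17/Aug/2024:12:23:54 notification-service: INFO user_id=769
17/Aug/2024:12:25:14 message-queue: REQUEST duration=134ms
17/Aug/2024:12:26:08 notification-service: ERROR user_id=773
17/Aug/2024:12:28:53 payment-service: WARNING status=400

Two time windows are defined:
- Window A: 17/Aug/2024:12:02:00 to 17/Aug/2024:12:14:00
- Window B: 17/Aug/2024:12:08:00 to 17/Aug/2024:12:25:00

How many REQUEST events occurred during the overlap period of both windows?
1

To find overlap events:

1. Window A: 17/Aug/2024:12:02:00 to 17/Aug/2024:12:14:00
2. Window B: 17/Aug/2024:12:08:00 to 17/Aug/2024:12:25:00
3. Overlap period: 17/Aug/2024:12:08:00 to 17/Aug/2024:12:14:00
4. Count REQUEST events in overlap: 1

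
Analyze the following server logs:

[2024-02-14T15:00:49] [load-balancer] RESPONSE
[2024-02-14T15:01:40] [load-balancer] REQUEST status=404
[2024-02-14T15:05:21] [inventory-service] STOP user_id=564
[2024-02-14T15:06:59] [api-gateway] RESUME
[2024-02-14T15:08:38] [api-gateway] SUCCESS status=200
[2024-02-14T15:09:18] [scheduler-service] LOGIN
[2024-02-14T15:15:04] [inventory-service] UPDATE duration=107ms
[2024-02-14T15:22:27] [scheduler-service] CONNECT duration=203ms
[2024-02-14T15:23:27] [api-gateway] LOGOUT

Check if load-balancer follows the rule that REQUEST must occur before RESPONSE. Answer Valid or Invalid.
Invalid

To validate ordering:

1. Required order: REQUEST → RESPONSE
2. Rule: REQUEST must occur before RESPONSE
3. Check actual order of events for load-balancer
4. Result: Invalid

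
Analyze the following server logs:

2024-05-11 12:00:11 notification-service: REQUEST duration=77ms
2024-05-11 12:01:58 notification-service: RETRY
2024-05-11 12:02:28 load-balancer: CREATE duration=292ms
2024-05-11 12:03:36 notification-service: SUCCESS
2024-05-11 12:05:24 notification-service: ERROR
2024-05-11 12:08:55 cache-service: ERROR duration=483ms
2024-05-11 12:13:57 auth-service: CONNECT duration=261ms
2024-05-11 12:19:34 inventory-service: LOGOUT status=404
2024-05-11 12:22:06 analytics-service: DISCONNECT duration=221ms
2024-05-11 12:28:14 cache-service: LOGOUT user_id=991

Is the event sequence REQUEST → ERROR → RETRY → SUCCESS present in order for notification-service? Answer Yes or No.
No

To verify sequence order:

1. Find all events in sequence REQUEST → ERROR → RETRY → SUCCESS for notification-service
2. Extract their timestamps
3. Check if timestamps are in ascending order
4. Result: No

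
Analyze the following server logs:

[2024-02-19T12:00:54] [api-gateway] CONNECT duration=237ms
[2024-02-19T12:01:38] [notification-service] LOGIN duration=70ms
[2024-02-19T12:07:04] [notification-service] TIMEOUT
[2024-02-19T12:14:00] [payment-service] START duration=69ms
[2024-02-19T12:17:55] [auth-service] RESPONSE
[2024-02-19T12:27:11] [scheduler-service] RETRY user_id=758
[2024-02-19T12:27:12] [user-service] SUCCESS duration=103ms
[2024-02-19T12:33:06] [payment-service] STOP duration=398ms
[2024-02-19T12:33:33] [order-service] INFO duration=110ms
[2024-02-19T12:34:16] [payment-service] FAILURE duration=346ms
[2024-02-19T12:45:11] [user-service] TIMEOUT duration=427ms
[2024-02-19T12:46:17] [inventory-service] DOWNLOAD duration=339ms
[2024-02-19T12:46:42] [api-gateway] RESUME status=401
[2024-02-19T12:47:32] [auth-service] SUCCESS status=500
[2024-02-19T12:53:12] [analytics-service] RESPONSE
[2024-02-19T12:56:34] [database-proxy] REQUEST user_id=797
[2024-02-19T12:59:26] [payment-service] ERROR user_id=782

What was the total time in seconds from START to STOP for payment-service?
1146

To calculate state duration:

1. Find START event for payment-service: 2024-02-19T12:14:00
2. Find STOP event for payment-service: 2024-02-19T12:33:06
3. Calculate duration: 2024-02-19T12:33:06 - 2024-02-19T12:14:00 = 1146 seconds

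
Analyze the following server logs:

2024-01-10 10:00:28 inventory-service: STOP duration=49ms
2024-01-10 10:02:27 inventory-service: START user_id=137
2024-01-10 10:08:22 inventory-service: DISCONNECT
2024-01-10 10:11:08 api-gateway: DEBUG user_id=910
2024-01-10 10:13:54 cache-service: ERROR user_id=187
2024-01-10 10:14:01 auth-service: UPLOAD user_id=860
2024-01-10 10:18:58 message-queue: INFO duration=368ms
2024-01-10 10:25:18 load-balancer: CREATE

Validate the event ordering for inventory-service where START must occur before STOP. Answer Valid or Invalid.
Invalid

To validate ordering:

1. Required order: START → STOP
2. Rule: START must occur before STOP
3. Check actual order of events for inventory-service
4. Result: Invalid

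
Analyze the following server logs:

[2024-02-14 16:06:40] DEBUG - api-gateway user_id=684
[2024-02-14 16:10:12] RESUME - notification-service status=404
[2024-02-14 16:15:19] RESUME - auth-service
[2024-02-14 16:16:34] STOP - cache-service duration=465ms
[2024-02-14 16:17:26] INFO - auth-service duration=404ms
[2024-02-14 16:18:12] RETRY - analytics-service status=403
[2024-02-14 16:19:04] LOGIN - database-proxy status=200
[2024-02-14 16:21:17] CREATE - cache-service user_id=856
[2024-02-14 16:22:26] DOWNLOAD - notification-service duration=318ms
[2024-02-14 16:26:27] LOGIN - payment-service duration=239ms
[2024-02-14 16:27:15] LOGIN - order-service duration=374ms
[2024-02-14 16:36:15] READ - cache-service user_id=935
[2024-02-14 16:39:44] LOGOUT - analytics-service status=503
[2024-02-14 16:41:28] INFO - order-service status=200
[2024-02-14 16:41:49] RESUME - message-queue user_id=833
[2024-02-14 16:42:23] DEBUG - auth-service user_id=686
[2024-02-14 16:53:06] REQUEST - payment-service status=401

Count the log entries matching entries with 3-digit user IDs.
5

To find matching entries:

1. Pattern to match: entries with 3-digit user IDs
2. Scan each log entry for the pattern
3. Count matches: 5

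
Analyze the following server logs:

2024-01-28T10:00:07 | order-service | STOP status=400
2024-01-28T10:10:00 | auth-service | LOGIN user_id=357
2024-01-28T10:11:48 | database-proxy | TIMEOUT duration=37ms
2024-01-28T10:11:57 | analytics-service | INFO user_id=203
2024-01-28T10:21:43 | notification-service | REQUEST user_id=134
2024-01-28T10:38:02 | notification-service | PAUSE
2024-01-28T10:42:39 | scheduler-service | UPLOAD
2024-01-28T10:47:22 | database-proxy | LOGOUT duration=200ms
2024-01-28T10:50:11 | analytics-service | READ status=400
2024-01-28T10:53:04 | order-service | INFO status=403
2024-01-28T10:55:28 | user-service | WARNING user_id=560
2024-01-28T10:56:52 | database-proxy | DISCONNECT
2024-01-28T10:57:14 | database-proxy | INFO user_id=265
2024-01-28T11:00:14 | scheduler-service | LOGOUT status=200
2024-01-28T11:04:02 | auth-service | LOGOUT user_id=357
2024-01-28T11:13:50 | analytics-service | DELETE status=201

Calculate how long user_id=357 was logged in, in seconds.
3242

To calculate session duration:

1. Find LOGIN event for user_id=357: 2024-01-28T10:10:00
2. Find LOGOUT event for user_id=357: 2024-01-28T11:04:02
3. Session duration: 2024-01-28T11:04:02 - 2024-01-28T10:10:00 = 3242 seconds (54 minutes)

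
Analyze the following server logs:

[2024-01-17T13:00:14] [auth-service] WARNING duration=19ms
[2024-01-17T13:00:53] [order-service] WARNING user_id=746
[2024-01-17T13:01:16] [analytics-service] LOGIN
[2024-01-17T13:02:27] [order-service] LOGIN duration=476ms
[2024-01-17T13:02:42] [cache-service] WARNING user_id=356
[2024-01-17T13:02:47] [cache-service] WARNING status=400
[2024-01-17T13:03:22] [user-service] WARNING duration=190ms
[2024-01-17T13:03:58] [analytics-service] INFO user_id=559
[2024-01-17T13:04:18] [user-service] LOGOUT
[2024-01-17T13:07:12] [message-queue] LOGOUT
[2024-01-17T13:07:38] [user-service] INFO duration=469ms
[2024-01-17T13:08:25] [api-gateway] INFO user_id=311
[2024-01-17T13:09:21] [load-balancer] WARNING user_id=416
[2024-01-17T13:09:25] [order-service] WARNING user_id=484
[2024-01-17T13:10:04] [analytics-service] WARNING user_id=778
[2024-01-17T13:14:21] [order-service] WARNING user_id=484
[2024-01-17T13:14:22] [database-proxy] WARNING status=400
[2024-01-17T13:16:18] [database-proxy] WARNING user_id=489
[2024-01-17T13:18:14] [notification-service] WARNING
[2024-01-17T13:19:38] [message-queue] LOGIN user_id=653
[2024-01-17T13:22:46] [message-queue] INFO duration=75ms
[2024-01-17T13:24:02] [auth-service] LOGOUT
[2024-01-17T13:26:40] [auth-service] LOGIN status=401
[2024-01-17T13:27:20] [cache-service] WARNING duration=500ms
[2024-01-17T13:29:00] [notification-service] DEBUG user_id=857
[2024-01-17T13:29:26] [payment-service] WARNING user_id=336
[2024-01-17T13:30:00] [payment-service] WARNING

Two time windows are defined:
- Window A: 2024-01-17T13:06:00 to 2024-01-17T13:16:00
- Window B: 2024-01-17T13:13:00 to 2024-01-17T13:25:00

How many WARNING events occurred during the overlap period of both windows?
2

To find overlap events:

1. Window A: 2024-01-17T13:06:00 to 2024-01-17T13:16:00
2. Window B: 2024-01-17T13:13:00 to 2024-01-17T13:25:00
3. Overlap period: 2024-01-17T13:13:00 to 2024-01-17T13:16:00
4. Count WARNING events in overlap: 2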